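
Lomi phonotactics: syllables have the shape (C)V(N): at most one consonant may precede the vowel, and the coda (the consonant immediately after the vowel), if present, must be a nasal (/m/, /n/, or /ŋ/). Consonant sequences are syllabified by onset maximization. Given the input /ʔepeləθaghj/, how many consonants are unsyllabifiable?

Under (C)V(N), the unsyllabifiable consonants are /g/, /h/, /j/ (only a nasal (/m/, /n/, or /ŋ/) is licensed in coda position; onsets are limited to one consonant).

3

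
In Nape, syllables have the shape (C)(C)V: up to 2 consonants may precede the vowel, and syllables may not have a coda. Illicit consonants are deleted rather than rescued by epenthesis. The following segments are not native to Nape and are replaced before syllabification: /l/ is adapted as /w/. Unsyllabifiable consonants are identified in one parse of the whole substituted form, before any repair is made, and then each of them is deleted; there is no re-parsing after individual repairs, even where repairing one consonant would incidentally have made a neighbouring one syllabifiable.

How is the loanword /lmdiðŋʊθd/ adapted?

mdiðŋʊ

Substitution: /l/ → /w/, giving /wmdiðŋʊθd/.
Under (C)(C)V, the unsyllabifiable consonants are /w/, /θ/, /d/ (no codas are permitted; onsets may contain at most 2 consonants).
Deleting the stranded consonants removes /w/, /θ/, /d/.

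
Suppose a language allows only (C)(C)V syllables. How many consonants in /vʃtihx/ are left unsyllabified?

Under (C)(C)V, the unsyllabifiable consonants are /v/, /h/, /x/ (no codas are permitted; onsets may contain at most 2 consonants).

3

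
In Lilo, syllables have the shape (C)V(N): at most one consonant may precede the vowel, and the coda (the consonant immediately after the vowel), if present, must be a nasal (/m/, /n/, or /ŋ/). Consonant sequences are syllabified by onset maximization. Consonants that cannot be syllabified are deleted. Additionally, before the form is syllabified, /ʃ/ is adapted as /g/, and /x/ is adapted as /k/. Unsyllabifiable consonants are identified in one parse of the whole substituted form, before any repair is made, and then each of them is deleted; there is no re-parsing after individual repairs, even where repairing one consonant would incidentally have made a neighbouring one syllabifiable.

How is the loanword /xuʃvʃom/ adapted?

kugom

Substitution: /x/ → /k/, /ʃ/ → /g/, giving /kugvgom/.
The consonants /g/, /v/ cannot be parsed into a legal (C)V(N) syllable (only a nasal (/m/, /n/, or /ŋ/) is licensed in coda position; onsets are limited to one consonant).
Each unlicensed consonant is deleted: /g/, /v/.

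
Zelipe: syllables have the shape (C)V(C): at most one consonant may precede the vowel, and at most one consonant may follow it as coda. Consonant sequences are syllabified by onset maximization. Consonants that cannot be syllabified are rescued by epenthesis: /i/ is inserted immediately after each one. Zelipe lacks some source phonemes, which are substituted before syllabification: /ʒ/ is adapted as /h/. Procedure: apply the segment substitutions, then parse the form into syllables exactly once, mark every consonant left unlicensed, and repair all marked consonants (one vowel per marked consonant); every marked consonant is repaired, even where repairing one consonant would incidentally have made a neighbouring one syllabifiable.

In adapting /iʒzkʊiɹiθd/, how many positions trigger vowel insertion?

2

After substitution the input is /ihzkʊiɹiθd/.
The unsyllabifiable consonants are /z/, /d/; each receives one epenthetic vowel.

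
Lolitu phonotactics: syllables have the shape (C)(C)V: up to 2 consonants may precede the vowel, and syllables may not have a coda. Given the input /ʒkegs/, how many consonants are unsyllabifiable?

2

The consonants /g/, /s/ cannot be parsed into a legal (C)(C)V syllable (no codas are permitted; onsets may contain at most 2 consonants).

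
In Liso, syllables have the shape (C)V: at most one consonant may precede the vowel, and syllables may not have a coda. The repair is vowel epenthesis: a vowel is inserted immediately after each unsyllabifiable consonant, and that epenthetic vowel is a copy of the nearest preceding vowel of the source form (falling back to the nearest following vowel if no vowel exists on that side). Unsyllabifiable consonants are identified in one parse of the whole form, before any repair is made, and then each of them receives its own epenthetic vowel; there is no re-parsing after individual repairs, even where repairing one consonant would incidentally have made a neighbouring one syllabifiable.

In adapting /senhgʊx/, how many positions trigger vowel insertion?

The unsyllabifiable consonants are /n/, /h/, /x/; each receives one epenthetic vowel.

3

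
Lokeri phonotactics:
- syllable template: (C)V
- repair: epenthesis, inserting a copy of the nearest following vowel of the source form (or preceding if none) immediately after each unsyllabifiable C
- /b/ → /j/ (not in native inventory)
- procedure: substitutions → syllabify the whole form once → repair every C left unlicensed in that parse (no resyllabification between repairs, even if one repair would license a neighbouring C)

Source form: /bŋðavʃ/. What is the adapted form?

Substitution: /b/ → /j/, giving /jŋðavʃ/.
Syllabifying with onset maximization leaves /j/, /ŋ/, /v/, /ʃ/ stranded (no codas are permitted; onsets are limited to one consonant).
Epenthesis after each stranded consonant: /j/ → /ja/, /ŋ/ → /ŋa/, /v/ → /va/, /ʃ/ → /ʃa/.

jaŋaðavaʃa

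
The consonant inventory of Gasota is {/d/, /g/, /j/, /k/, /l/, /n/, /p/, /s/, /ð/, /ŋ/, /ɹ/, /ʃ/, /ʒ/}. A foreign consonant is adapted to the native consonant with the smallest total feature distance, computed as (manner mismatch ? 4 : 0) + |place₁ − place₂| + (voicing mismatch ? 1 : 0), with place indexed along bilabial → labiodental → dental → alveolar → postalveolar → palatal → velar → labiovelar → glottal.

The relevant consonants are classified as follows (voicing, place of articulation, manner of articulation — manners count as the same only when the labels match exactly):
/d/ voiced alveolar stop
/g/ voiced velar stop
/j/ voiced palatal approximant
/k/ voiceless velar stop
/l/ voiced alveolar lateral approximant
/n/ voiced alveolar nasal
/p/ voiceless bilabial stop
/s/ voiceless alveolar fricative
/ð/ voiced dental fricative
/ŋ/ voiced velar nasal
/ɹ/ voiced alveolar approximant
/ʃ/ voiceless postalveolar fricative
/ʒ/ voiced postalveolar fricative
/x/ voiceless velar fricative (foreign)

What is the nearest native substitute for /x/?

/ʃ/ is closest: same manner (fricative), place distance 2 (velar→postalveolar), same voicing; total 2. Next closest is /s/ at distance 3.

ʃ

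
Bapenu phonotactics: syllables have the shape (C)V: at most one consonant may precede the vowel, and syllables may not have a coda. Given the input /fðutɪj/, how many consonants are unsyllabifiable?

Under (C)V, the unsyllabifiable consonants are /f/, /j/ (no codas are permitted; onsets are limited to one consonant).

2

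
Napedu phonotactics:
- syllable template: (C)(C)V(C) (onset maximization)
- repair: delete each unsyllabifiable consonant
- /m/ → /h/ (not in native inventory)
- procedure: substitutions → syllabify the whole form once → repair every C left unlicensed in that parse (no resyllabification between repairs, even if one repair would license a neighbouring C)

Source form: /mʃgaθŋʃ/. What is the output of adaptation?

Substitution: /m/ → /h/, giving /hʃgaθŋʃ/.
The consonants /h/, /ŋ/, /ʃ/ cannot be parsed into a legal (C)(C)V(C) syllable (at most one coda consonant is licensed; onsets may contain at most 2 consonants).
Deletion applies to /h/, /ŋ/, /ʃ/.

ʃgaθ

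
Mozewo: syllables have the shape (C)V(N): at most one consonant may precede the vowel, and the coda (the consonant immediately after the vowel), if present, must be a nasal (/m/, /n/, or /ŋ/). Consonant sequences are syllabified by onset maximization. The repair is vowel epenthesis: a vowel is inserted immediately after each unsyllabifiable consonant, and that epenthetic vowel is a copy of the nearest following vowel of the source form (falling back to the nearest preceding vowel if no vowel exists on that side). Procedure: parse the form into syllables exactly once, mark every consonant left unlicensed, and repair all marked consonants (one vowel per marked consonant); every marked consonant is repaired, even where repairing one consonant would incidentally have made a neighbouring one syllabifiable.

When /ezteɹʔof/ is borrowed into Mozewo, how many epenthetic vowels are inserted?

The unsyllabifiable consonants are /z/, /ɹ/, /f/; each receives one epenthetic vowel.

3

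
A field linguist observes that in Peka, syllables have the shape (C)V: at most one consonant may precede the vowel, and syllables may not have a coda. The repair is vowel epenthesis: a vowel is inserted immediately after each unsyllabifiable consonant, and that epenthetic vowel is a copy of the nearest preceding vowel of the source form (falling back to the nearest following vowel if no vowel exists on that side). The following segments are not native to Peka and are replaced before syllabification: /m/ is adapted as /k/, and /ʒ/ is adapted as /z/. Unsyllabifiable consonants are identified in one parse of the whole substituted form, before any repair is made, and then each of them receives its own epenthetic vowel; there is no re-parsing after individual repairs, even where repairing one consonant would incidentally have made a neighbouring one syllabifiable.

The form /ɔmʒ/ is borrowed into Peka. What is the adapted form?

ɔkɔzɔ

Substitution: /m/ → /k/, /ʒ/ → /z/, giving /ɔkz/.
Under (C)V, the unsyllabifiable consonants are /k/, /z/ (no codas are permitted; onsets are limited to one consonant).
Epenthesis after each stranded consonant: /k/ → /kɔ/, /z/ → /zɔ/.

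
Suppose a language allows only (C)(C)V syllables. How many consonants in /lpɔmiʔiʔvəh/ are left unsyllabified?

1

Syllabifying with onset maximization leaves /h/ stranded (no codas are permitted; onsets may contain at most 2 consonants).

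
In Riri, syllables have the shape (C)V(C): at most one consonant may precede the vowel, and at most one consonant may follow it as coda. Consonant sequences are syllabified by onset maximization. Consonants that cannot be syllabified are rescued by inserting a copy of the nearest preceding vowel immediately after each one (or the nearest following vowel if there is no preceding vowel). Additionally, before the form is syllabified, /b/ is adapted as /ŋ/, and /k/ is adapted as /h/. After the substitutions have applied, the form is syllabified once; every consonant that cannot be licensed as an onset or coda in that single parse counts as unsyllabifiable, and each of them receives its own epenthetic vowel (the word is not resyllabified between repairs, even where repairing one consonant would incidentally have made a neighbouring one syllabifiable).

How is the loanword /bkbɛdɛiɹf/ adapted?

ŋɛhɛŋɛdɛiɹfi

Substitution: /b/ → /ŋ/, /k/ → /h/, giving /ŋhŋɛdɛiɹf/.
Under (C)V(C), the unsyllabifiable consonants are /ŋ/, /h/, /f/ (at most one coda consonant is licensed; onsets are limited to one consonant).
Epenthesis after each stranded consonant: /ŋ/ → /ŋɛ/, /h/ → /hɛ/, /f/ → /fi/.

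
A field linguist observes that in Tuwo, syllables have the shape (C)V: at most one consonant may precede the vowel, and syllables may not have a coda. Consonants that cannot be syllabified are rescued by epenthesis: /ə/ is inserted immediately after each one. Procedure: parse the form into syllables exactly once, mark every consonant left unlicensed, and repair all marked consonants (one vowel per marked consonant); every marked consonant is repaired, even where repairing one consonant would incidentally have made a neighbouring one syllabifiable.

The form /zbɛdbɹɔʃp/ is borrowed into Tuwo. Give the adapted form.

zəbɛdəbəɹɔʃəpə

The consonants /z/, /d/, /b/, /ʃ/, /p/ cannot be parsed into a legal (C)V syllable (no codas are permitted; onsets are limited to one consonant).
Each unlicensed consonant becomes the onset of a new syllable: /z/ → /zə/, /d/ → /də/, /b/ → /bə/, /ʃ/ → /ʃə/, /p/ → /pə/.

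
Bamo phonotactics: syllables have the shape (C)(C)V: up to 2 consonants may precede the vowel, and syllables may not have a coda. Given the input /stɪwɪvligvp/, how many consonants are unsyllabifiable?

The consonants /g/, /v/, /p/ cannot be parsed into a legal (C)(C)V syllable (no codas are permitted; onsets may contain at most 2 consonants).

3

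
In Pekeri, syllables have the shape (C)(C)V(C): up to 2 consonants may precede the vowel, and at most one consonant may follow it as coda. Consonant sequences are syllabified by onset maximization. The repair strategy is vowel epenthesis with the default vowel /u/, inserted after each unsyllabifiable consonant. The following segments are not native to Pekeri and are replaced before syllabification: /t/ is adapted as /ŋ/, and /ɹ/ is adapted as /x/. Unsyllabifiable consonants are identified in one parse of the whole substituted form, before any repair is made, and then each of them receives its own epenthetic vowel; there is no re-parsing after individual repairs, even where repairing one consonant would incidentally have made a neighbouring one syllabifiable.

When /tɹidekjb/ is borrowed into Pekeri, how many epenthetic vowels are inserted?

After substitution the input is /ŋxidekjb/.
The unsyllabifiable consonants are /j/, /b/; each receives one epenthetic vowel.

2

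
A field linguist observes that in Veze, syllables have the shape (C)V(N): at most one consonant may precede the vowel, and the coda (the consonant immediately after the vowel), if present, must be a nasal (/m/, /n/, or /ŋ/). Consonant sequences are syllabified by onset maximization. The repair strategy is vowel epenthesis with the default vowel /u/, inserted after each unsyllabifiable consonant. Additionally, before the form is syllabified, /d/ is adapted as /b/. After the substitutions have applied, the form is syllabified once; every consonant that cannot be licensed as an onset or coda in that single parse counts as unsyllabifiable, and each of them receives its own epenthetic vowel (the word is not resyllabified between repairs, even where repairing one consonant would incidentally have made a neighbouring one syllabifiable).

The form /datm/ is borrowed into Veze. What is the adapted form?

Substitution: /d/ → /b/, giving /batm/.
The consonants /t/, /m/ cannot be parsed into a legal (C)V(N) syllable (only a nasal (/m/, /n/, or /ŋ/) is licensed in coda position; onsets are limited to one consonant).
Inserting the epenthetic vowel yields /t/ → /tu/, /m/ → /mu/.

batumu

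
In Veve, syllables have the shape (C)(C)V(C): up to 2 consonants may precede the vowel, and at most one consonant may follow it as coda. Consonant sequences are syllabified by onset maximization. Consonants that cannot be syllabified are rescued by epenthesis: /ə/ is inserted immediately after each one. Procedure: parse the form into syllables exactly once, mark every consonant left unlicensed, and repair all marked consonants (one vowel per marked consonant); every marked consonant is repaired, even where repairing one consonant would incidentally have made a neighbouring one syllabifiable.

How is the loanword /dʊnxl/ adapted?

dʊnxələ

The consonants /x/, /l/ cannot be parsed into a legal (C)(C)V(C) syllable (at most one coda consonant is licensed; onsets may contain at most 2 consonants).
Each unlicensed consonant becomes the onset of a new syllable: /x/ → /xə/, /l/ → /lə/.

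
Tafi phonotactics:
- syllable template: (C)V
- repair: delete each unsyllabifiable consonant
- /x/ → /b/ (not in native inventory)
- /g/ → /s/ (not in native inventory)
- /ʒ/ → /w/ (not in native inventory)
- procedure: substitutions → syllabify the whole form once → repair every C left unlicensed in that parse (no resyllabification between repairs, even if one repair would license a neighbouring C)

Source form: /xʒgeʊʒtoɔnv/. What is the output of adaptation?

seʊtoɔ

Substitution: /x/ → /b/, /ʒ/ → /w/, /g/ → /s/, giving /bwseʊwtoɔnv/.
Syllabifying with onset maximization leaves /b/, /w/, /w/, /n/, /v/ stranded (no codas are permitted; onsets are limited to one consonant).
Deleting the stranded consonants removes /b/, /w/, /w/, /n/, /v/.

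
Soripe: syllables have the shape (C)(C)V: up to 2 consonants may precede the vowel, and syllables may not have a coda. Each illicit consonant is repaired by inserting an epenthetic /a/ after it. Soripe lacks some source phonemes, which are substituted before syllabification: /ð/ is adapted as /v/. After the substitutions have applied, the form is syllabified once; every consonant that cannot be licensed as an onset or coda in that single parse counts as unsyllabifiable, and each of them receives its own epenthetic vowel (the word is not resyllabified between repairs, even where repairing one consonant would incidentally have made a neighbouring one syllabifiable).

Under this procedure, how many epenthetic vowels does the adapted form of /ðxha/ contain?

1

After substitution the input is /vxha/.
The unsyllabifiable consonants are /v/; each receives one epenthetic vowel.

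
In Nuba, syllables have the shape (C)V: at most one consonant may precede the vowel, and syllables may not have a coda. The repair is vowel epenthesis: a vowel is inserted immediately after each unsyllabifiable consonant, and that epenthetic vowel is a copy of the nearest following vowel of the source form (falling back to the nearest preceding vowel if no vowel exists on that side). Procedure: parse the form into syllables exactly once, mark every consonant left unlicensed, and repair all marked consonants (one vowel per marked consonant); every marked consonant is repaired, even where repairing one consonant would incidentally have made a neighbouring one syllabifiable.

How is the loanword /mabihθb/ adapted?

Syllabifying with onset maximization leaves /h/, /θ/, /b/ stranded (no codas are permitted; onsets are limited to one consonant).
Each unlicensed consonant becomes the onset of a new syllable: /h/ → /hi/, /θ/ → /θi/, /b/ → /bi/.

mabihiθibi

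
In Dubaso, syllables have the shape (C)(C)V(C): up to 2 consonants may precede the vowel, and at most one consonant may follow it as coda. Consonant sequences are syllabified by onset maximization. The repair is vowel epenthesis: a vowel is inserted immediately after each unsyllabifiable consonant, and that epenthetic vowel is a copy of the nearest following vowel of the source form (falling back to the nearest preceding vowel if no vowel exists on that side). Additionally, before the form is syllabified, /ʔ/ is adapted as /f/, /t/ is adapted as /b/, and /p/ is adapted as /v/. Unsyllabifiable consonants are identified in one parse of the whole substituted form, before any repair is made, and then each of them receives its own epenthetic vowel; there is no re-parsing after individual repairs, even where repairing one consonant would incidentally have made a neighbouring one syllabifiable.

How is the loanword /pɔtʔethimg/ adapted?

vɔbfebhimgi

Substitution: /p/ → /v/, /t/ → /b/, /ʔ/ → /f/, giving /vɔbfebhimg/.
The consonants /g/ cannot be parsed into a legal (C)(C)V(C) syllable (at most one coda consonant is licensed; onsets may contain at most 2 consonants).
Inserting the epenthetic vowel yields /g/ → /gi/.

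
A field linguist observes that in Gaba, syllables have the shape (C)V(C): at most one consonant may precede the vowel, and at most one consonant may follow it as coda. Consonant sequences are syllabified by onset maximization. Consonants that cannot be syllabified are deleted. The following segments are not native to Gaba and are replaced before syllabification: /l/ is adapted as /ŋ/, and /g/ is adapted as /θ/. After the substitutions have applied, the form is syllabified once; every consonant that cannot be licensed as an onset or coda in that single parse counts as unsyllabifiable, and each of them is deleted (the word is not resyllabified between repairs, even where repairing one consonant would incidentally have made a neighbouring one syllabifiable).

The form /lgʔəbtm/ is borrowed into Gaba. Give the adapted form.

Substitution: /l/ → /ŋ/, /g/ → /θ/, giving /ŋθʔəbtm/.
Syllabifying with onset maximization leaves /ŋ/, /θ/, /t/, /m/ stranded (at most one coda consonant is licensed; onsets are limited to one consonant).
Deletion applies to /ŋ/, /θ/, /t/, /m/.

ʔəb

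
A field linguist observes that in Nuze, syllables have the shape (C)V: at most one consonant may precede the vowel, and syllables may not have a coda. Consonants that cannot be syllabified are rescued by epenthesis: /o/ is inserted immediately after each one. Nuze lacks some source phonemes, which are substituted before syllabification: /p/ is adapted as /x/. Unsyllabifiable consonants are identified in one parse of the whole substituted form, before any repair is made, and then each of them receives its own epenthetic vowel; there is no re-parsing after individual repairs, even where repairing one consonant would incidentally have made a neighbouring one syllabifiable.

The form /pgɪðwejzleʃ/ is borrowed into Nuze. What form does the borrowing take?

Substitution: /p/ → /x/, giving /xgɪðwejzleʃ/.
Syllabifying with onset maximization leaves /x/, /ð/, /j/, /z/, /ʃ/ stranded (no codas are permitted; onsets are limited to one consonant).
Each unlicensed consonant becomes the onset of a new syllable: /x/ → /xo/, /ð/ → /ðo/, /j/ → /jo/, /z/ → /zo/, /ʃ/ → /ʃo/.

xogɪðowejozoleʃo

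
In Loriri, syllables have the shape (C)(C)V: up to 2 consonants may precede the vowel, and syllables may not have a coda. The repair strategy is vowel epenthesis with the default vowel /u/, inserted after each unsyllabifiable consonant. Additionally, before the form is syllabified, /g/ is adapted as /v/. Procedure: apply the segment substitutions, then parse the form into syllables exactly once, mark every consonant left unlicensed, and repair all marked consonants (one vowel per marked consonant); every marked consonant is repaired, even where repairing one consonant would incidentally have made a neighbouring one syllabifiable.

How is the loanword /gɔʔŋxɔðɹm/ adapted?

vɔʔuŋxɔðuɹumu

Substitution: /g/ → /v/, giving /vɔʔŋxɔðɹm/.
Syllabifying with onset maximization leaves /ʔ/, /ð/, /ɹ/, /m/ stranded (no codas are permitted; onsets may contain at most 2 consonants).
Inserting the epenthetic vowel yields /ʔ/ → /ʔu/, /ð/ → /ðu/, /ɹ/ → /ɹu/, /m/ → /mu/.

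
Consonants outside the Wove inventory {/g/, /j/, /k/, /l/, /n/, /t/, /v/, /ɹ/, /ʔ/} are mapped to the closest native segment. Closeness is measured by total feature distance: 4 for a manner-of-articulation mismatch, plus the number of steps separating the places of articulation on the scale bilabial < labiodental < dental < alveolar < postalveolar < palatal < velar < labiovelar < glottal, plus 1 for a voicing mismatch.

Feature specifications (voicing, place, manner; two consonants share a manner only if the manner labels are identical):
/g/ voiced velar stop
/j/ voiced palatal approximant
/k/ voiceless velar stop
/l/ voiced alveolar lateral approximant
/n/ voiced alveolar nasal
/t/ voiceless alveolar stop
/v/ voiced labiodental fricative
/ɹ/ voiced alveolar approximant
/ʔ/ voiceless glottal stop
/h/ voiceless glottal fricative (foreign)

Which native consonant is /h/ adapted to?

ʔ

/ʔ/ is closest: manner differs (fricative→stop, +4), place distance 0 (glottal→glottal), same voicing; total 4. Next closest is /k/ at distance 6.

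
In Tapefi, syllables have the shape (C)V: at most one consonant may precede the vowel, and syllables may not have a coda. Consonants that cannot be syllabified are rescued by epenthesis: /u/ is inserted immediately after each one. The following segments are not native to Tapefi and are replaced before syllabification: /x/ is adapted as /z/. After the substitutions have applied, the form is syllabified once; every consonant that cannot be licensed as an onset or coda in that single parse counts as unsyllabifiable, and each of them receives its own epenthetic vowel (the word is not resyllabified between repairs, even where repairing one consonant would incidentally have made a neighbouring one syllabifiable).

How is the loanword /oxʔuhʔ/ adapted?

ozuʔuhuʔu

Substitution: /x/ → /z/, giving /ozʔuhʔ/.
Under (C)V, the unsyllabifiable consonants are /z/, /h/, /ʔ/ (no codas are permitted; onsets are limited to one consonant).
Epenthesis after each stranded consonant: /z/ → /zu/, /h/ → /hu/, /ʔ/ → /ʔu/.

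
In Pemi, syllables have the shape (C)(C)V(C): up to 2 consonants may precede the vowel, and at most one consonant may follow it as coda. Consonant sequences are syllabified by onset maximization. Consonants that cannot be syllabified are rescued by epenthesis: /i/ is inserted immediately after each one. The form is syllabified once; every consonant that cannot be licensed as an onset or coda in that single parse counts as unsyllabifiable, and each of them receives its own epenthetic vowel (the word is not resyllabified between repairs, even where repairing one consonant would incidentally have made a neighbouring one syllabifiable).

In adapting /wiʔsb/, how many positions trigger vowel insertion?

2

The unsyllabifiable consonants are /s/, /b/; each receives one epenthetic vowel.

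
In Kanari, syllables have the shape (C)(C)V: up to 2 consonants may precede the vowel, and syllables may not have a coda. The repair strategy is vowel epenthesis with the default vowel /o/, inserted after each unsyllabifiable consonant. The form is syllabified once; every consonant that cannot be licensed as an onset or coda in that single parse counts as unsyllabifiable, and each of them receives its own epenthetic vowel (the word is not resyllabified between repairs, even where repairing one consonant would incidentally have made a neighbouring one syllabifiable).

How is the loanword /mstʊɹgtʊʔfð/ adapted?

mostʊɹogtʊʔofoðo

Syllabifying with onset maximization leaves /m/, /ɹ/, /ʔ/, /f/, /ð/ stranded (no codas are permitted; onsets may contain at most 2 consonants).
Epenthesis after each stranded consonant: /m/ → /mo/, /ɹ/ → /ɹo/, /ʔ/ → /ʔo/, /f/ → /fo/, /ð/ → /ðo/.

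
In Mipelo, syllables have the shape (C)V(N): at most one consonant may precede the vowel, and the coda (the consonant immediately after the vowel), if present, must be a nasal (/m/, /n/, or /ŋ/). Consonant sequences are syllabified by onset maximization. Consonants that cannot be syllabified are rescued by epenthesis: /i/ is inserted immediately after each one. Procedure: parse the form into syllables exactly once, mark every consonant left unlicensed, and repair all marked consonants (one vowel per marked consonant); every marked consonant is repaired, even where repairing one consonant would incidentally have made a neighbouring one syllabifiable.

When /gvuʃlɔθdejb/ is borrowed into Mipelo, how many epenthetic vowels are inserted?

5

The unsyllabifiable consonants are /g/, /ʃ/, /θ/, /j/, /b/; each receives one epenthetic vowel.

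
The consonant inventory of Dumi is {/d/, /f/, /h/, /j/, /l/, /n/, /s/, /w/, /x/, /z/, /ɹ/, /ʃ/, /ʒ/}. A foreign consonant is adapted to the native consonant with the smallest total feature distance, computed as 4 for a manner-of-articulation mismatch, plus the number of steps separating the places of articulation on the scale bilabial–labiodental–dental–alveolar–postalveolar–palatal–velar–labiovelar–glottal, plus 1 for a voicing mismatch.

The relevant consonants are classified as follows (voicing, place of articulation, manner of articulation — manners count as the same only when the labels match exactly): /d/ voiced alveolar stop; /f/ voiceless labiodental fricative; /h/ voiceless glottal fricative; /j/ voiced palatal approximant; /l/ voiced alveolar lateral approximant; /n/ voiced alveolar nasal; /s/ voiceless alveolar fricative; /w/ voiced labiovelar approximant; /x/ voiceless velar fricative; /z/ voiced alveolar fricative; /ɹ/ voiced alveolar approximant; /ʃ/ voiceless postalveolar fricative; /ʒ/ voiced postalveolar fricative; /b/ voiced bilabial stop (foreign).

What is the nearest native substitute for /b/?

/d/ is closest: same manner (stop), place distance 3 (bilabial→alveolar), same voicing; total 3. Next closest is /f/ at distance 6.

d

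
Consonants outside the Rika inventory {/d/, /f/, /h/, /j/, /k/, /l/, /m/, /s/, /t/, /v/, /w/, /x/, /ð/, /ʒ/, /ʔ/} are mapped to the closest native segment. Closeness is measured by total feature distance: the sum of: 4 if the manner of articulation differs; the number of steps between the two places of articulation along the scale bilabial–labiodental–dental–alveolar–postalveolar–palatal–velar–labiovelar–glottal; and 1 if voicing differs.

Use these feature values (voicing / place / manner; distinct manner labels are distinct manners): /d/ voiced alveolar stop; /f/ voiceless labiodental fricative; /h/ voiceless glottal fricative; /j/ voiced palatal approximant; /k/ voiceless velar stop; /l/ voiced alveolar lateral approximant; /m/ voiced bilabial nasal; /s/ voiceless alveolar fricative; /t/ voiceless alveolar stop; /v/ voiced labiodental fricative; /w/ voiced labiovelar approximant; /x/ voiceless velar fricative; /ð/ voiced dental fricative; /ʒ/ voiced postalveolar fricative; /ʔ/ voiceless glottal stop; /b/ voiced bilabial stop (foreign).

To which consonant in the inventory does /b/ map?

/d/ is closest: same manner (stop), place distance 3 (bilabial→alveolar), same voicing; total 3. Next closest is /m/ at distance 4.

d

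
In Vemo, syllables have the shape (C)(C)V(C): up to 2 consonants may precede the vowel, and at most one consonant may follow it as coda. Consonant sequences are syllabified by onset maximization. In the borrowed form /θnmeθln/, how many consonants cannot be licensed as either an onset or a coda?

The consonants /θ/, /l/, /n/ cannot be parsed into a legal (C)(C)V(C) syllable (at most one coda consonant is licensed; onsets may contain at most 2 consonants).

3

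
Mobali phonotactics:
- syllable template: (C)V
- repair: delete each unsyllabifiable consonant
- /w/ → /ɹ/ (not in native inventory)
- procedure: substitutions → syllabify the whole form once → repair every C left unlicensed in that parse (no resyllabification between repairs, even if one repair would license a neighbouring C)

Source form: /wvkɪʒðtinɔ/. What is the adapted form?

Substitution: /w/ → /ɹ/, giving /ɹvkɪʒðtinɔ/.
Under (C)V, the unsyllabifiable consonants are /ɹ/, /v/, /ʒ/, /ð/ (no codas are permitted; onsets are limited to one consonant).
Deleting the stranded consonants removes /ɹ/, /v/, /ʒ/, /ð/.

kɪtinɔ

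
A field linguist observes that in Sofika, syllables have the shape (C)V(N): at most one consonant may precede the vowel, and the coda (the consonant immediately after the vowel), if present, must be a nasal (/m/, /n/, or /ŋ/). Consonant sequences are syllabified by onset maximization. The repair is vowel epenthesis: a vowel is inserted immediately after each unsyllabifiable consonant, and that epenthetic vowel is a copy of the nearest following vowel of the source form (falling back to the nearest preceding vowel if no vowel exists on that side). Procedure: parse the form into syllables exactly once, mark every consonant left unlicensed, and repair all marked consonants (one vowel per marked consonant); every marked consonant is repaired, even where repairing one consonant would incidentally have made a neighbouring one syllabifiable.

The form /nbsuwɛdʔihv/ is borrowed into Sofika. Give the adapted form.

nubusuwɛdiʔihivi

Under (C)V(N), the unsyllabifiable consonants are /n/, /b/, /d/, /h/, /v/ (only a nasal (/m/, /n/, or /ŋ/) is licensed in coda position; onsets are limited to one consonant).
Each unlicensed consonant becomes the onset of a new syllable: /n/ → /nu/, /b/ → /bu/, /d/ → /di/, /h/ → /hi/, /v/ → /vi/.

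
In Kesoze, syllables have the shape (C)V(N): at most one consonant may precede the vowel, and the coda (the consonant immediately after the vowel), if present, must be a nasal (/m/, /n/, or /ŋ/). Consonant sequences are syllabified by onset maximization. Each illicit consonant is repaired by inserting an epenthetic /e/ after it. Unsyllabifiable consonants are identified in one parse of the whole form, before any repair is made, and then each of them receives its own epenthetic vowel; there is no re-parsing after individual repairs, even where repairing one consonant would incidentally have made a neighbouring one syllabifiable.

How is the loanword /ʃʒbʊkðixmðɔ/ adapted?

ʃeʒebʊkeðixemeðɔ

The consonants /ʃ/, /ʒ/, /k/, /x/, /m/ cannot be parsed into a legal (C)V(N) syllable (only a nasal (/m/, /n/, or /ŋ/) is licensed in coda position; onsets are limited to one consonant).
Inserting the epenthetic vowel yields /ʃ/ → /ʃe/, /ʒ/ → /ʒe/, /k/ → /ke/, /x/ → /xe/, /m/ → /me/.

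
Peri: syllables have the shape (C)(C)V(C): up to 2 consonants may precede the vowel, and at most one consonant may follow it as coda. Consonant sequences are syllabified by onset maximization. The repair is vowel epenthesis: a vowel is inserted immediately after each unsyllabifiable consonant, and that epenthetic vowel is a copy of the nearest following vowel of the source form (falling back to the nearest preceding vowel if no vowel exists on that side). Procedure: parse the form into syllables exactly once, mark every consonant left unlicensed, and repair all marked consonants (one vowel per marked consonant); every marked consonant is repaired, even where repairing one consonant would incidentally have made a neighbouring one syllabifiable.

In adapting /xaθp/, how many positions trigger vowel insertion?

1

The unsyllabifiable consonants are /p/; each receives one epenthetic vowel.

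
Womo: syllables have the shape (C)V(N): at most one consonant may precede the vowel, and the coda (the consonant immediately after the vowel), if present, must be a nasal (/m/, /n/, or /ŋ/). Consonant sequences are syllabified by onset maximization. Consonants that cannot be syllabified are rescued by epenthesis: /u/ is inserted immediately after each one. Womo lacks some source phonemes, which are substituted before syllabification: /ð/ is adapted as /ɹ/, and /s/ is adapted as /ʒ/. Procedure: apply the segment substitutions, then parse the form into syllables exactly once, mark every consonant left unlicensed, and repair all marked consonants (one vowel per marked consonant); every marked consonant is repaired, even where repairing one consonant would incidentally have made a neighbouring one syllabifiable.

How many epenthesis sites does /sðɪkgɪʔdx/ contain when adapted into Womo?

After substitution the input is /ʒɹɪkgɪʔdx/.
The unsyllabifiable consonants are /ʒ/, /k/, /ʔ/, /d/, /x/; each receives one epenthetic vowel.

5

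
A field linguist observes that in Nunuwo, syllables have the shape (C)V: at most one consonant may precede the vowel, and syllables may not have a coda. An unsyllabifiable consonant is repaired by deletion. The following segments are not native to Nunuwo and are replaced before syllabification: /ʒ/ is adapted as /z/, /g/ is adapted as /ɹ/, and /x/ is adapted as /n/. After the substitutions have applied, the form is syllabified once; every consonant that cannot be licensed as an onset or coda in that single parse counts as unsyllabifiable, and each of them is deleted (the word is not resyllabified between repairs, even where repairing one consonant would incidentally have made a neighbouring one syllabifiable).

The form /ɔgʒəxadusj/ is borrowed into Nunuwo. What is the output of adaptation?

Substitution: /g/ → /ɹ/, /ʒ/ → /z/, /x/ → /n/, giving /ɔɹzənadusj/.
Syllabifying with onset maximization leaves /ɹ/, /s/, /j/ stranded (no codas are permitted; onsets are limited to one consonant).
Each unlicensed consonant is deleted: /ɹ/, /s/, /j/.

ɔzənadu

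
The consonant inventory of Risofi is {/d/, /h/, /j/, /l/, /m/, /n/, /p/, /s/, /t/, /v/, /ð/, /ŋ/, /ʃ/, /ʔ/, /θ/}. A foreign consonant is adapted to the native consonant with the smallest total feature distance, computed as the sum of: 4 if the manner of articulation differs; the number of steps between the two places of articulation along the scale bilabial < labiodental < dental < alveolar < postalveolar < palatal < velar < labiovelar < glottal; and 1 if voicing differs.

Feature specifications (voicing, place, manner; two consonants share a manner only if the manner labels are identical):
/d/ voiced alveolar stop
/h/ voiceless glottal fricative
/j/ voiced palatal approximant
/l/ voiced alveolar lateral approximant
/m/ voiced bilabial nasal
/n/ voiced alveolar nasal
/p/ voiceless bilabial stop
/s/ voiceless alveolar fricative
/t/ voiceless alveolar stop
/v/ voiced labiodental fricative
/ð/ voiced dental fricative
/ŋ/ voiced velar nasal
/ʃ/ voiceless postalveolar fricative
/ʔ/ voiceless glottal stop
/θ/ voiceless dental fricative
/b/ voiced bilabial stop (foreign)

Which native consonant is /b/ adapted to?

p

/p/ is closest: same manner (stop), place distance 0 (bilabial→bilabial), voicing differs (+1); total 1. Next closest is /d/ at distance 3.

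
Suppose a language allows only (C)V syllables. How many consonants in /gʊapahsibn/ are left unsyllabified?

3

Under (C)V, the unsyllabifiable consonants are /h/, /b/, /n/ (no codas are permitted; onsets are limited to one consonant).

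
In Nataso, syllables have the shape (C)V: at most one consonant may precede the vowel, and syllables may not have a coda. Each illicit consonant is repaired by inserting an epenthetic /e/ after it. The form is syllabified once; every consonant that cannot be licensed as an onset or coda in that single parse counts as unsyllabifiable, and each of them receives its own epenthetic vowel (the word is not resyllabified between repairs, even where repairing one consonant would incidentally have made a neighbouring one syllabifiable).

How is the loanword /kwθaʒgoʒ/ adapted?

keweθaʒegoʒe

The consonants /k/, /w/, /ʒ/, /ʒ/ cannot be parsed into a legal (C)V syllable (no codas are permitted; onsets are limited to one consonant).
Epenthesis after each stranded consonant: /k/ → /ke/, /w/ → /we/, /ʒ/ → /ʒe/, /ʒ/ → /ʒe/.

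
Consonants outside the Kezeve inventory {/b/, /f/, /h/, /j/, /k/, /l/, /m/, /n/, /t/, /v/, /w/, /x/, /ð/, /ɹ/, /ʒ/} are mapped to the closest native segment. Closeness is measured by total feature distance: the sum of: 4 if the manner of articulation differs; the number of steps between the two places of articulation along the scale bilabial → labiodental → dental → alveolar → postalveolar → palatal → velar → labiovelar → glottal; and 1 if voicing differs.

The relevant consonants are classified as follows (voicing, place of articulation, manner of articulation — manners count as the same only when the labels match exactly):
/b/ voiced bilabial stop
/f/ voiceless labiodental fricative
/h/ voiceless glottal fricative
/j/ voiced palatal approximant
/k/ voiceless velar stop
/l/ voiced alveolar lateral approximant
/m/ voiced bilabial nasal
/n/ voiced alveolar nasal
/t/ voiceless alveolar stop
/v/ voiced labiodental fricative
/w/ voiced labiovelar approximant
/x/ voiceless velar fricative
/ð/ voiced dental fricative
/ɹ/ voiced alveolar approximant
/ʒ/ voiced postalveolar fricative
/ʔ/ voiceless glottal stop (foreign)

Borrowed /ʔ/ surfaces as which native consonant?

k

/k/ is closest: same manner (stop), place distance 2 (glottal→velar), same voicing; total 2. Next closest is /h/ at distance 4.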